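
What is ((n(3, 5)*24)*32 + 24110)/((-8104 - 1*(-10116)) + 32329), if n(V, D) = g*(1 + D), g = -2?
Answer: 14894/34341 ≈ 0.43371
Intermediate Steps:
n(V, D) = -2 - 2*D (n(V, D) = -2*(1 + D) = -2 - 2*D)
((n(3, 5)*24)*32 + 24110)/((-8104 - 1*(-10116)) + 32329) = (((-2 - 2*5)*24)*32 + 24110)/((-8104 - 1*(-10116)) + 32329) = (((-2 - 10)*24)*32 + 24110)/((-8104 + 10116) + 32329) = (-12*24*32 + 24110)/(2012 + 32329) = (-288*32 + 24110)/34341 = (-9216 + 24110)*(1/34341) = 14894*(1/34341) = 14894/34341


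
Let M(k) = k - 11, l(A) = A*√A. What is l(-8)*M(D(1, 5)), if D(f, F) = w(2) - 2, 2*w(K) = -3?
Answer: 232*I*√2 ≈ 328.1*I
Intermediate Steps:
l(A) = A^(3/2)
w(K) = -3/2 (w(K) = (½)*(-3) = -3/2)
D(f, F) = -7/2 (D(f, F) = -3/2 - 2 = -7/2)
M(k) = -11 + k
l(-8)*M(D(1, 5)) = (-8)^(3/2)*(-11 - 7/2) = -16*I*√2*(-29/2) = 232*I*√2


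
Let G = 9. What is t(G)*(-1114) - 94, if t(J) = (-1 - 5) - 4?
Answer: 11046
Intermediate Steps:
t(J) = -10 (t(J) = -6 - 4 = -10)
t(G)*(-1114) - 94 = -10*(-1114) - 94 = 11140 - 94 = 11046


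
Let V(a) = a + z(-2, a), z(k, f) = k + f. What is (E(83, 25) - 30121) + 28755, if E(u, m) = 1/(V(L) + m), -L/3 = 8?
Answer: -34151/25 ≈ -1366.0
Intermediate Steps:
L = -24 (L = -3*8 = -24)
z(k, f) = f + k
V(a) = -2 + 2*a (V(a) = a + (a - 2) = a + (-2 + a) = -2 + 2*a)
E(u, m) = 1/(-50 + m) (E(u, m) = 1/((-2 + 2*(-24)) + m) = 1/((-2 - 48) + m) = 1/(-50 + m))
(E(83, 25) - 30121) + 28755 = (1/(-50 + 25) - 30121) + 28755 = (1/(-25) - 30121) + 28755 = (-1/25 - 30121) + 28755 = -753026/25 + 28755 = -34151/25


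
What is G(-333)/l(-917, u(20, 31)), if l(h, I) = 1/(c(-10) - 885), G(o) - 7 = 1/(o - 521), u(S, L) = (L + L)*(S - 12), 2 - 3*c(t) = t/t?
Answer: -7931479/1281 ≈ -6191.6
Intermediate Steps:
c(t) = ⅓ (c(t) = ⅔ - t/(3*t) = ⅔ - ⅓*1 = ⅔ - ⅓ = ⅓)
u(S, L) = 2*L*(-12 + S) (u(S, L) = (2*L)*(-12 + S) = 2*L*(-12 + S))
G(o) = 7 + 1/(-521 + o) (G(o) = 7 + 1/(o - 521) = 7 + 1/(-521 + o))
l(h, I) = -3/2654 (l(h, I) = 1/(⅓ - 885) = 1/(-2654/3) = -3/2654)
G(-333)/l(-917, u(20, 31)) = ((-3646 + 7*(-333))/(-521 - 333))/(-3/2654) = ((-3646 - 2331)/(-854))*(-2654/3) = -1/854*(-5977)*(-2654/3) = (5977/854)*(-2654/3) = -7931479/1281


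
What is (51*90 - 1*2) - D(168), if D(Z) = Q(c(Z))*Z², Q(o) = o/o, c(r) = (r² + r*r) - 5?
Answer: -23636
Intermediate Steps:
c(r) = -5 + 2*r² (c(r) = (r² + r²) - 5 = 2*r² - 5 = -5 + 2*r²)
Q(o) = 1
D(Z) = Z² (D(Z) = 1*Z² = Z²)
(51*90 - 1*2) - D(168) = (51*90 - 1*2) - 1*168² = (4590 - 2) - 1*28224 = 4588 - 28224 = -23636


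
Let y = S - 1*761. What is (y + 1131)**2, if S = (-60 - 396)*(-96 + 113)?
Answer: 54493924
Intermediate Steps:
S = -7752 (S = -456*17 = -7752)
y = -8513 (y = -7752 - 1*761 = -7752 - 761 = -8513)
(y + 1131)**2 = (-8513 + 1131)**2 = (-7382)**2 = 54493924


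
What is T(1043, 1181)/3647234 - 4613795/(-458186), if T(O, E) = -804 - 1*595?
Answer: 4206737247704/417777889381 ≈ 10.069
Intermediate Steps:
T(O, E) = -1399 (T(O, E) = -804 - 595 = -1399)
T(1043, 1181)/3647234 - 4613795/(-458186) = -1399/3647234 - 4613795/(-458186) = -1399*1/3647234 - 4613795*(-1/458186) = -1399/3647234 + 4613795/458186 = 4206737247704/417777889381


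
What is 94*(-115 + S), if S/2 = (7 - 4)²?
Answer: -9118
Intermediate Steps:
S = 18 (S = 2*(7 - 4)² = 2*3² = 2*9 = 18)
94*(-115 + S) = 94*(-115 + 18) = 94*(-97) = -9118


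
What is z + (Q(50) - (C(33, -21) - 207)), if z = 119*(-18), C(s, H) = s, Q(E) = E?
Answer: -1918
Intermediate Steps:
z = -2142
z + (Q(50) - (C(33, -21) - 207)) = -2142 + (50 - (33 - 207)) = -2142 + (50 - 1*(-174)) = -2142 + (50 + 174) = -2142 + 224 = -1918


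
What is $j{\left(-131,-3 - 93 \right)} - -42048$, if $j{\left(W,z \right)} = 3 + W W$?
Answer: $59212$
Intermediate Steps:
$j{\left(W,z \right)} = 3 + W^{2}$
$j{\left(-131,-3 - 93 \right)} - -42048 = \left(3 + \left(-131\right)^{2}\right) - -42048 = \left(3 + 17161\right) + 42048 = 17164 + 42048 = 59212$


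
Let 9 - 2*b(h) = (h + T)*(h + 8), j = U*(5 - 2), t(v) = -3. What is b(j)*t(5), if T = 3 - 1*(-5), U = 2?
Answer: 561/2 ≈ 280.50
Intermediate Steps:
T = 8 (T = 3 + 5 = 8)
j = 6 (j = 2*(5 - 2) = 2*3 = 6)
b(h) = 9/2 - (8 + h)²/2 (b(h) = 9/2 - (h + 8)*(h + 8)/2 = 9/2 - (8 + h)*(8 + h)/2 = 9/2 - (8 + h)²/2)
b(j)*t(5) = (-55/2 - 8*6 - ½*6²)*(-3) = (-55/2 - 48 - ½*36)*(-3) = (-55/2 - 48 - 18)*(-3) = -187/2*(-3) = 561/2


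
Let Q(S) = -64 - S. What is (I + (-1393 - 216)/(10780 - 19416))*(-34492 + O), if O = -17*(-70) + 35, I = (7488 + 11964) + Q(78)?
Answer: -5547697036323/8636 ≈ -6.4239e+8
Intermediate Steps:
I = 19310 (I = (7488 + 11964) + (-64 - 1*78) = 19452 + (-64 - 78) = 19452 - 142 = 19310)
O = 1225 (O = 1190 + 35 = 1225)
(I + (-1393 - 216)/(10780 - 19416))*(-34492 + O) = (19310 + (-1393 - 216)/(10780 - 19416))*(-34492 + 1225) = (19310 - 1609/(-8636))*(-33267) = (19310 - 1609*(-1/8636))*(-33267) = (19310 + 1609/8636)*(-33267) = (166762769/8636)*(-33267) = -5547697036323/8636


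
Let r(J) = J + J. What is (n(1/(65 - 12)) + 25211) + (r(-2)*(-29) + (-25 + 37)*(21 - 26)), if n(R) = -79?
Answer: 25188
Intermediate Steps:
r(J) = 2*J
(n(1/(65 - 12)) + 25211) + (r(-2)*(-29) + (-25 + 37)*(21 - 26)) = (-79 + 25211) + ((2*(-2))*(-29) + (-25 + 37)*(21 - 26)) = 25132 + (-4*(-29) + 12*(-5)) = 25132 + (116 - 60) = 25132 + 56 = 25188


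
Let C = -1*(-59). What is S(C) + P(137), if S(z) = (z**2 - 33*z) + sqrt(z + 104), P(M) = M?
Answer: 1671 + sqrt(163) ≈ 1683.8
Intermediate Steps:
C = 59
S(z) = z**2 + sqrt(104 + z) - 33*z (S(z) = (z**2 - 33*z) + sqrt(104 + z) = z**2 + sqrt(104 + z) - 33*z)
S(C) + P(137) = (59**2 + sqrt(104 + 59) - 33*59) + 137 = (3481 + sqrt(163) - 1947) + 137 = (1534 + sqrt(163)) + 137 = 1671 + sqrt(163)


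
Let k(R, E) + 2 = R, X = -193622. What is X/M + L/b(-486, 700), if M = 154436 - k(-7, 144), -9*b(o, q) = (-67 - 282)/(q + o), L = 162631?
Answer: 48376323701092/53901305 ≈ 8.9750e+5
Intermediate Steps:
k(R, E) = -2 + R
b(o, q) = 349/(9*(o + q)) (b(o, q) = -(-67 - 282)/(9*(q + o)) = -(-349)/(9*(o + q)) = 349/(9*(o + q)))
M = 154445 (M = 154436 - (-2 - 7) = 154436 - 1*(-9) = 154436 + 9 = 154445)
X/M + L/b(-486, 700) = -193622/154445 + 162631/((349/(9*(-486 + 700)))) = -193622*1/154445 + 162631/(((349/9)/214)) = -193622/154445 + 162631/(((349/9)*(1/214))) = -193622/154445 + 162631/(349/1926) = -193622/154445 + 162631*(1926/349) = -193622/154445 + 313227306/349 = 48376323701092/53901305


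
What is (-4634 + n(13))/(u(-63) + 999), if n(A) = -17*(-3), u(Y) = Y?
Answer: -4583/936 ≈ -4.8964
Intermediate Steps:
n(A) = 51
(-4634 + n(13))/(u(-63) + 999) = (-4634 + 51)/(-63 + 999) = -4583/936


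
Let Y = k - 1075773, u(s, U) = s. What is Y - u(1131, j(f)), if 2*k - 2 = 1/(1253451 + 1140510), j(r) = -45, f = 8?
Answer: -5156127565565/4787922 ≈ -1.0769e+6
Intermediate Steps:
k = 4787923/4787922 (k = 1 + 1/(2*(1253451 + 1140510)) = 1 + (1/2)/2393961 = 1 + (1/2)*(1/2393961) = 1 + 1/4787922 = 4787923/4787922 ≈ 1.0000)
Y = -5150712425783/4787922 (Y = 4787923/4787922 - 1075773 = -5150712425783/4787922 ≈ -1.0758e+6)
Y - u(1131, j(f)) = -5150712425783/4787922 - 1*1131 = -5150712425783/4787922 - 1131 = -5156127565565/4787922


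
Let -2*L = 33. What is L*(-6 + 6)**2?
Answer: 0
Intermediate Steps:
L = -33/2 (L = -1/2*33 = -33/2 ≈ -16.500)
L*(-6 + 6)**2 = -33*(-6 + 6)**2/2 = -33/2*0**2 = -33/2*0 = 0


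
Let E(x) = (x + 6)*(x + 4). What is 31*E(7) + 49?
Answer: 4482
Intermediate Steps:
E(x) = (4 + x)*(6 + x) (E(x) = (6 + x)*(4 + x) = (4 + x)*(6 + x))
31*E(7) + 49 = 31*(24 + 7² + 10*7) + 49 = 31*(24 + 49 + 70) + 49 = 31*143 + 49 = 4433 + 49 = 4482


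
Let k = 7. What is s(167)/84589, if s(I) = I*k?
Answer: 1169/84589 ≈ 0.013820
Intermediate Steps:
s(I) = 7*I (s(I) = I*7 = 7*I)
s(167)/84589 = (7*167)/84589 = 1169*(1/84589) = 1169/84589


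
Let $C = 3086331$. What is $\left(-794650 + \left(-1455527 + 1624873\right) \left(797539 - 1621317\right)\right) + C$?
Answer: $-139501217507$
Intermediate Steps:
$\left(-794650 + \left(-1455527 + 1624873\right) \left(797539 - 1621317\right)\right) + C = \left(-794650 + \left(-1455527 + 1624873\right) \left(797539 - 1621317\right)\right) + 3086331 = \left(-794650 + 169346 \left(-823778\right)\right) + 3086331 = \left(-794650 - 139503509188\right) + 3086331 = -139504303838 + 3086331 = -139501217507$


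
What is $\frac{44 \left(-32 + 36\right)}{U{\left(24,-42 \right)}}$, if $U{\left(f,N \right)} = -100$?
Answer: $- \frac{44}{25} \approx -1.76$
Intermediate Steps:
$\frac{44 \left(-32 + 36\right)}{U{\left(24,-42 \right)}} = \frac{44 \left(-32 + 36\right)}{-100} = 44 \cdot 4 \left(- \frac{1}{100}\right) = 176 \left(- \frac{1}{100}\right) = - \frac{44}{25}$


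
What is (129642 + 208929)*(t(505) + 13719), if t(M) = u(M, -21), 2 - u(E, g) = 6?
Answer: 4643501265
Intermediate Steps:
u(E, g) = -4 (u(E, g) = 2 - 1*6 = 2 - 6 = -4)
t(M) = -4
(129642 + 208929)*(t(505) + 13719) = (129642 + 208929)*(-4 + 13719) = 338571*13715 = 4643501265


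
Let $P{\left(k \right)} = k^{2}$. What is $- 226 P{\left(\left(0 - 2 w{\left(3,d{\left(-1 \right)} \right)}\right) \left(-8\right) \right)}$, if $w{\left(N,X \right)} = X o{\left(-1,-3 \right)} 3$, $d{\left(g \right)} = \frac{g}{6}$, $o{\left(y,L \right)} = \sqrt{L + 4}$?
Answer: $-14464$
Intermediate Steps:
$o{\left(y,L \right)} = \sqrt{4 + L}$
$d{\left(g \right)} = \frac{g}{6}$ ($d{\left(g \right)} = g \frac{1}{6} = \frac{g}{6}$)
$w{\left(N,X \right)} = 3 X$ ($w{\left(N,X \right)} = X \sqrt{4 - 3} \cdot 3 = X \sqrt{1} \cdot 3 = X 1 \cdot 3 = X 3 = 3 X$)
$- 226 P{\left(\left(0 - 2 w{\left(3,d{\left(-1 \right)} \right)}\right) \left(-8\right) \right)} = - 226 \left(\left(0 - 2 \cdot 3 \cdot \frac{1}{6} \left(-1\right)\right) \left(-8\right)\right)^{2} = - 226 \left(\left(0 - 2 \cdot 3 \left(- \frac{1}{6}\right)\right) \left(-8\right)\right)^{2} = - 226 \left(\left(0 - -1\right) \left(-8\right)\right)^{2} = - 226 \left(\left(0 + 1\right) \left(-8\right)\right)^{2} = - 226 \left(1 \left(-8\right)\right)^{2} = - 226 \left(-8\right)^{2} = \left(-226\right) 64 = -14464$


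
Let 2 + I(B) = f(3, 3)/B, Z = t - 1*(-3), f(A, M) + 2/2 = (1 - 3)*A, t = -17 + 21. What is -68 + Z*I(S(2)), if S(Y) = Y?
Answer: -213/2 ≈ -106.50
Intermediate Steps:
t = 4
f(A, M) = -1 - 2*A (f(A, M) = -1 + (1 - 3)*A = -1 - 2*A)
Z = 7 (Z = 4 - 1*(-3) = 4 + 3 = 7)
I(B) = -2 - 7/B (I(B) = -2 + (-1 - 2*3)/B = -2 + (-1 - 6)/B = -2 - 7/B)
-68 + Z*I(S(2)) = -68 + 7*(-2 - 7/2) = -68 + 7*(-11/2) = -68 - 77/2 = -213/2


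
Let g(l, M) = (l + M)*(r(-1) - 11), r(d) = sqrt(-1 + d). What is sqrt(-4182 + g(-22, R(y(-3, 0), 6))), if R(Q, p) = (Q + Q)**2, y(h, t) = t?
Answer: sqrt(-3940 - 22*I*sqrt(2)) ≈ 0.2478 - 62.77*I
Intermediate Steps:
R(Q, p) = 4*Q**2 (R(Q, p) = (2*Q)**2 = 4*Q**2)
g(l, M) = (-11 + I*sqrt(2))*(M + l) (g(l, M) = (l + M)*(sqrt(-1 - 1) - 11) = (M + l)*(sqrt(-2) - 11) = (M + l)*(I*sqrt(2) - 11) = (M + l)*(-11 + I*sqrt(2)) = (-11 + I*sqrt(2))*(M + l))
sqrt(-4182 + g(-22, R(y(-3, 0), 6))) = sqrt(-4182 + (-44*0**2 - 11*(-22) + I*(4*0**2)*sqrt(2) + I*(-22)*sqrt(2))) = sqrt(-4182 + (-44*0 + 242 + I*(4*0)*sqrt(2) - 22*I*sqrt(2))) = sqrt(-4182 + (-11*0 + 242 + I*0*sqrt(2) - 22*I*sqrt(2))) = sqrt(-4182 + (0 + 242 + 0 - 22*I*sqrt(2))) = sqrt(-4182 + (242 - 22*I*sqrt(2))) = sqrt(-3940 - 22*I*sqrt(2))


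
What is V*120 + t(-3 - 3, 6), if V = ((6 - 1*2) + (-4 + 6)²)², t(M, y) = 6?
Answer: 7686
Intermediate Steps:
V = 64 (V = ((6 - 2) + 2²)² = (4 + 4)² = 8² = 64)
V*120 + t(-3 - 3, 6) = 64*120 + 6 = 7680 + 6 = 7686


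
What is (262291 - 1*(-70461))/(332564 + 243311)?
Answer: 332752/575875 ≈ 0.57782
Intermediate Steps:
(262291 - 1*(-70461))/(332564 + 243311) = (262291 + 70461)/575875 = 332752*(1/575875) = 332752/575875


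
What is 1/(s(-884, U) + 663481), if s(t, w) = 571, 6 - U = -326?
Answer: 1/664052 ≈ 1.5059e-6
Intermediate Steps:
U = 332 (U = 6 - 1*(-326) = 6 + 326 = 332)
1/(s(-884, U) + 663481) = 1/(571 + 663481) = 1/664052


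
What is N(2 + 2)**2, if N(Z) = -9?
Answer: 81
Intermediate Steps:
N(2 + 2)**2 = (-9)**2 = 81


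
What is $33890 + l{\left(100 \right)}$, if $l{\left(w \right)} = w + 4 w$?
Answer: $34390$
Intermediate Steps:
$l{\left(w \right)} = 5 w$
$33890 + l{\left(100 \right)} = 33890 + 5 \cdot 100 = 33890 + 500 = 34390$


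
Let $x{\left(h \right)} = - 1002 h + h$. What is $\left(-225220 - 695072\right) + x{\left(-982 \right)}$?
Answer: $62690$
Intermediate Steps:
$x{\left(h \right)} = - 1001 h$
$\left(-225220 - 695072\right) + x{\left(-982 \right)} = \left(-225220 - 695072\right) - -982982 = -920292 + 982982 = 62690$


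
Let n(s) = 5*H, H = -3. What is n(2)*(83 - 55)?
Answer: -420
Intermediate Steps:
n(s) = -15 (n(s) = 5*(-3) = -15)
n(2)*(83 - 55) = -15*(83 - 55) = -15*28 = -420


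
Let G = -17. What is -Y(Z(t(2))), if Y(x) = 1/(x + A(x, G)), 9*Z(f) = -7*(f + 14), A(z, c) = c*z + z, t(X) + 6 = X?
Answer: -3/350 ≈ -0.0085714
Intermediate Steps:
t(X) = -6 + X
A(z, c) = z + c*z
Z(f) = -98/9 - 7*f/9 (Z(f) = (-7*(f + 14))/9 = (-7*(14 + f))/9 = (-(98 + 7*f))/9 = (-98 - 7*f)/9 = -98/9 - 7*f/9)
Y(x) = -1/(15*x) (Y(x) = 1/(x + x*(1 - 17)) = 1/(x + x*(-16)) = 1/(x - 16*x) = 1/(-15*x) = -1/(15*x))
-Y(Z(t(2))) = -(-1)/(15*(-98/9 - 7*(-6 + 2)/9)) = -(-1)/(15*(-98/9 - 7/9*(-4))) = -(-1)/(15*(-98/9 + 28/9)) = -(-1)/(15*(-70/9)) = -(-1)*(-9)/(15*70) = -1*3/350 = -3/350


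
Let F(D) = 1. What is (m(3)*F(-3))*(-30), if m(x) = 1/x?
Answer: -10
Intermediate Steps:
(m(3)*F(-3))*(-30) = (1/3)*(-30) = -10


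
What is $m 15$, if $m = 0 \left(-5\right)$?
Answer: $0$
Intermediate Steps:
$m = 0$
$m 15 = 0 \cdot 15 = 0$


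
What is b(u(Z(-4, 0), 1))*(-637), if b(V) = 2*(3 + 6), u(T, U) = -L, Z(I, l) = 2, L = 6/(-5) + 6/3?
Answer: -11466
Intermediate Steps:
L = ⅘ (L = 6*(-⅕) + 6*(⅓) = -6/5 + 2 = ⅘ ≈ 0.80000)
u(T, U) = -⅘ (u(T, U) = -1*⅘ = -⅘)
b(V) = 18 (b(V) = 2*9 = 18)
b(u(Z(-4, 0), 1))*(-637) = 18*(-637) = -11466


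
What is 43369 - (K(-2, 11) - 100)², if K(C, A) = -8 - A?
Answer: 29208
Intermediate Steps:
43369 - (K(-2, 11) - 100)² = 43369 - ((-8 - 1*11) - 100)² = 43369 - ((-8 - 11) - 100)² = 43369 - (-19 - 100)² = 43369 - 1*(-119)² = 43369 - 1*14161 = 43369 - 14161 = 29208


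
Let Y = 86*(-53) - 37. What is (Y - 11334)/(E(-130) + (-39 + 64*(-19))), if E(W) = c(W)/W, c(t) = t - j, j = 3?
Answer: 2070770/163017 ≈ 12.703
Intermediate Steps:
c(t) = -3 + t (c(t) = t - 1*3 = t - 3 = -3 + t)
Y = -4595 (Y = -4558 - 37 = -4595)
E(W) = (-3 + W)/W
(Y - 11334)/(E(-130) + (-39 + 64*(-19))) = (-4595 - 11334)/((-3 - 130)/(-130) + (-39 + 64*(-19))) = -15929/(-1/130*(-133) + (-39 - 1216)) = -15929/(133/130 - 1255) = -15929/(-163017/130) = -15929*(-130/163017) = 2070770/163017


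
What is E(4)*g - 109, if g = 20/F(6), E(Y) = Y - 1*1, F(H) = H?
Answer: -99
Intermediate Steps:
E(Y) = -1 + Y (E(Y) = Y - 1 = -1 + Y)
g = 10/3 (g = 20/6 = 20*(⅙) = 10/3 ≈ 3.3333)
E(4)*g - 109 = (-1 + 4)*(10/3) - 109 = 3*(10/3) - 109 = 10 - 109 = -99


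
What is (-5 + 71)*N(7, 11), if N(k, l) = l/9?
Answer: 242/3 ≈ 80.667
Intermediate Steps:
N(k, l) = l/9 (N(k, l) = l*(⅑) = l/9)
(-5 + 71)*N(7, 11) = (-5 + 71)*((⅑)*11) = 66*(11/9) = 242/3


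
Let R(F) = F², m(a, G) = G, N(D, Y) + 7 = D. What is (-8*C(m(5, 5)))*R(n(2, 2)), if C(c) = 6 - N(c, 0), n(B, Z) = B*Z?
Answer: -1024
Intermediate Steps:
N(D, Y) = -7 + D
C(c) = 13 - c (C(c) = 6 - (-7 + c) = 6 + (7 - c) = 13 - c)
(-8*C(m(5, 5)))*R(n(2, 2)) = (-8*(13 - 1*5))*(2*2)² = -8*(13 - 5)*4² = -8*8*16 = -64*16 = -1024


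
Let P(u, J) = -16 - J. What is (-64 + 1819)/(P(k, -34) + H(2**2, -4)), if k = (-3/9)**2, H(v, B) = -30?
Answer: -585/4 ≈ -146.25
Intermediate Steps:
k = 1/9 (k = (-3*1/9)**2 = (-1/3)**2 = 1/9 ≈ 0.11111)
(-64 + 1819)/(P(k, -34) + H(2**2, -4)) = (-64 + 1819)/((-16 - 1*(-34)) - 30) = 1755/((-16 + 34) - 30) = 1755/(18 - 30) = 1755/(-12) = 1755*(-1/12) = -585/4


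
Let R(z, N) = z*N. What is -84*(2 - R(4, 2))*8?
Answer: 4032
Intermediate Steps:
R(z, N) = N*z
-84*(2 - R(4, 2))*8 = -84*(2 - 2*4)*8 = -84*(2 - 1*8)*8 = -84*(2 - 8)*8 = -84*(-6)*8 = 504*8 = 4032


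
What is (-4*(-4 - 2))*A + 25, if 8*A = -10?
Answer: -5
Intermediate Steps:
A = -5/4 (A = (⅛)*(-10) = -5/4 ≈ -1.2500)
(-4*(-4 - 2))*A + 25 = -4*(-4 - 2)*(-5/4) + 25 = -4*(-6)*(-5/4) + 25 = 24*(-5/4) + 25 = -30 + 25 = -5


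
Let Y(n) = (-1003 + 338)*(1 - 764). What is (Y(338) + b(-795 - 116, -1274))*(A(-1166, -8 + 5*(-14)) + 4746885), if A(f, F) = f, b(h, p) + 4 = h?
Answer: 2403611759120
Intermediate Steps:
Y(n) = 507395 (Y(n) = -665*(-763) = 507395)
b(h, p) = -4 + h
(Y(338) + b(-795 - 116, -1274))*(A(-1166, -8 + 5*(-14)) + 4746885) = (507395 + (-4 + (-795 - 116)))*(-1166 + 4746885) = (507395 + (-4 - 911))*4745719 = (507395 - 915)*4745719 = 506480*4745719 = 2403611759120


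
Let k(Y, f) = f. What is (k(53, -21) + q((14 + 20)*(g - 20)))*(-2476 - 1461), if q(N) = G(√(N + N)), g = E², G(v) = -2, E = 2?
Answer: 90551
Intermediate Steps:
g = 4 (g = 2² = 4)
q(N) = -2
(k(53, -21) + q((14 + 20)*(g - 20)))*(-2476 - 1461) = (-21 - 2)*(-2476 - 1461) = -23*(-3937) = 90551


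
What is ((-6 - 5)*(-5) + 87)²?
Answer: 20164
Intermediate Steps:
((-6 - 5)*(-5) + 87)² = (-11*(-5) + 87)² = (55 + 87)² = 142² = 20164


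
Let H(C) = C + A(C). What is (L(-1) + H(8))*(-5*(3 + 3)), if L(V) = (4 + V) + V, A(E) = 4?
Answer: -420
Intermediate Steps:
L(V) = 4 + 2*V
H(C) = 4 + C (H(C) = C + 4 = 4 + C)
(L(-1) + H(8))*(-5*(3 + 3)) = ((4 + 2*(-1)) + (4 + 8))*(-5*(3 + 3)) = ((4 - 2) + 12)*(-5*6) = (2 + 12)*(-30) = 14*(-30) = -420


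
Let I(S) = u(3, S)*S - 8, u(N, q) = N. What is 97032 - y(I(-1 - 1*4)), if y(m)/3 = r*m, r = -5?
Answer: 96687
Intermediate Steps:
I(S) = -8 + 3*S (I(S) = 3*S - 8 = -8 + 3*S)
y(m) = -15*m (y(m) = 3*(-5*m) = -15*m)
97032 - y(I(-1 - 1*4)) = 97032 - (-15)*(-8 + 3*(-1 - 1*4)) = 97032 - (-15)*(-8 + 3*(-1 - 4)) = 97032 - (-15)*(-8 + 3*(-5)) = 97032 - (-15)*(-8 - 15) = 97032 - (-15)*(-23) = 97032 - 1*345 = 97032 - 345 = 96687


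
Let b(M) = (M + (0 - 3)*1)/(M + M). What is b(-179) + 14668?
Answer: 2625663/179 ≈ 14669.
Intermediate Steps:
b(M) = (-3 + M)/(2*M) (b(M) = (M - 3*1)/((2*M)) = (M - 3)*(1/(2*M)) = (-3 + M)*(1/(2*M)) = (-3 + M)/(2*M))
b(-179) + 14668 = (1/2)*(-3 - 179)/(-179) + 14668 = (1/2)*(-1/179)*(-182) + 14668 = 91/179 + 14668 = 2625663/179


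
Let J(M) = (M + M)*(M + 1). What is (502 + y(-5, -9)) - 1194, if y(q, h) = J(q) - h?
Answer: -643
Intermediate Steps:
J(M) = 2*M*(1 + M) (J(M) = (2*M)*(1 + M) = 2*M*(1 + M))
y(q, h) = -h + 2*q*(1 + q) (y(q, h) = 2*q*(1 + q) - h = -h + 2*q*(1 + q))
(502 + y(-5, -9)) - 1194 = (502 + (-1*(-9) + 2*(-5)*(1 - 5))) - 1194 = (502 + (9 + 2*(-5)*(-4))) - 1194 = (502 + (9 + 40)) - 1194 = (502 + 49) - 1194 = 551 - 1194 = -643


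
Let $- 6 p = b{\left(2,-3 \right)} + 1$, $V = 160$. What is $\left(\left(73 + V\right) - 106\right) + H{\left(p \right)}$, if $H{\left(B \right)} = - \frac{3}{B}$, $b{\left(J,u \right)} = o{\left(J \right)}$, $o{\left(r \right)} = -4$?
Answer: $121$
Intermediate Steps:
$b{\left(J,u \right)} = -4$
$p = \frac{1}{2}$ ($p = - \frac{-4 + 1}{6} = \left(- \frac{1}{6}\right) \left(-3\right) = \frac{1}{2} \approx 0.5$)
$\left(\left(73 + V\right) - 106\right) + H{\left(p \right)} = \left(\left(73 + 160\right) - 106\right) - 3 \frac{1}{\frac{1}{2}} = \left(233 - 106\right) - 6 = 127 - 6 = 121$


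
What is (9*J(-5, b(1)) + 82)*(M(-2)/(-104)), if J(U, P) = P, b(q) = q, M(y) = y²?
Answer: -7/2 ≈ -3.5000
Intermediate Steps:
(9*J(-5, b(1)) + 82)*(M(-2)/(-104)) = (9*1 + 82)*((-2)²/(-104)) = (9 + 82)*(4*(-1/104)) = 91*(-1/26) = -7/2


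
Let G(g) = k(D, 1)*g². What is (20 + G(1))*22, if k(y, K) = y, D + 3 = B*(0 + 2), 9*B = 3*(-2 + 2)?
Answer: 374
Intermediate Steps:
B = 0 (B = (3*(-2 + 2))/9 = (3*0)/9 = (⅑)*0 = 0)
D = -3 (D = -3 + 0*(0 + 2) = -3 + 0*2 = -3 + 0 = -3)
G(g) = -3*g²
(20 + G(1))*22 = (20 - 3*1²)*22 = (20 - 3*1)*22 = (20 - 3)*22 = 17*22 = 374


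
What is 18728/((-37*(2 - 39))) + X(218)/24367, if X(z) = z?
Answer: 456643618/33358423 ≈ 13.689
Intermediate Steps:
18728/((-37*(2 - 39))) + X(218)/24367 = 18728/((-37*(2 - 39))) + 218/24367 = 18728/((-37*(-37))) + 218*(1/24367) = 18728/1369 + 218/24367 = 456643618/33358423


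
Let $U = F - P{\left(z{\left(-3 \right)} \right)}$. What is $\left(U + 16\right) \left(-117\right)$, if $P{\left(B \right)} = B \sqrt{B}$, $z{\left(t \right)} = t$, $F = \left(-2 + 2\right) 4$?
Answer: $-1872 - 351 i \sqrt{3} \approx -1872.0 - 607.95 i$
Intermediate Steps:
$F = 0$ ($F = 0 \cdot 4 = 0$)
$P{\left(B \right)} = B^{\frac{3}{2}}$
$U = 3 i \sqrt{3}$ ($U = 0 - \left(-3\right)^{\frac{3}{2}} = 0 - - 3 i \sqrt{3} = 0 + 3 i \sqrt{3} = 3 i \sqrt{3} \approx 5.1962 i$)
$\left(U + 16\right) \left(-117\right) = \left(3 i \sqrt{3} + 16\right) \left(-117\right) = \left(16 + 3 i \sqrt{3}\right) \left(-117\right) = -1872 - 351 i \sqrt{3}$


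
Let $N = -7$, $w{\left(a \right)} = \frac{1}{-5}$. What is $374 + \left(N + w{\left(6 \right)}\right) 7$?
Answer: $\frac{1618}{5} \approx 323.6$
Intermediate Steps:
$w{\left(a \right)} = - \frac{1}{5}$
$374 + \left(N + w{\left(6 \right)}\right) 7 = 374 + \left(-7 - \frac{1}{5}\right) 7 = 374 - \frac{252}{5} = \frac{1618}{5}$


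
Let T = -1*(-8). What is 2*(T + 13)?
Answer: 42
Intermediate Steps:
T = 8
2*(T + 13) = 2*(8 + 13) = 2*21 = 42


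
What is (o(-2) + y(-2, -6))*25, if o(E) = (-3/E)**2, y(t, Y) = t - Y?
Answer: 625/4 ≈ 156.25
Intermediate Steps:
o(E) = 9/E**2
(o(-2) + y(-2, -6))*25 = (9/(-2)**2 + (-2 - 1*(-6)))*25 = (9*(1/4) + (-2 + 6))*25 = (9/4 + 4)*25 = (25/4)*25 = 625/4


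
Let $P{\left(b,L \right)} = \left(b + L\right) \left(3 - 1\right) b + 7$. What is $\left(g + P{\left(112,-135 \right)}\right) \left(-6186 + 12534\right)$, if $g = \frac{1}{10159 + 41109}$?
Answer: $- \frac{418609114233}{12817} \approx -3.266 \cdot 10^{7}$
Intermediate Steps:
$P{\left(b,L \right)} = 7 + b \left(2 L + 2 b\right)$ ($P{\left(b,L \right)} = \left(L + b\right) 2 b + 7 = \left(2 L + 2 b\right) b + 7 = b \left(2 L + 2 b\right) + 7 = 7 + b \left(2 L + 2 b\right)$)
$g = \frac{1}{51268} \approx 1.9505 \cdot 10^{-5}$
$\left(g + P{\left(112,-135 \right)}\right) \left(-6186 + 12534\right) = \left(\frac{1}{51268} + \left(7 + 2 \cdot 112^{2} + 2 \left(-135\right) 112\right)\right) \left(-6186 + 12534\right) = \left(\frac{1}{51268} + \left(7 + 2 \cdot 12544 - 30240\right)\right) 6348 = \left(\frac{1}{51268} + \left(7 + 25088 - 30240\right)\right) 6348 = \left(\frac{1}{51268} - 5145\right) 6348 = \left(- \frac{263773859}{51268}\right) 6348 = - \frac{418609114233}{12817}$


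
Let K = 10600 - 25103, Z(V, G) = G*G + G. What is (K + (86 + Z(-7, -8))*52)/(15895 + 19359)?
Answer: -7119/35254 ≈ -0.20193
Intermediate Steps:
Z(V, G) = G + G² (Z(V, G) = G² + G = G + G²)
K = -14503
(K + (86 + Z(-7, -8))*52)/(15895 + 19359) = (-14503 + (86 - 8*(1 - 8))*52)/(15895 + 19359) = (-14503 + (86 - 8*(-7))*52)/35254 = (-14503 + (86 + 56)*52)*(1/35254) = (-14503 + 142*52)*(1/35254) = (-14503 + 7384)*(1/35254) = -7119*1/35254 = -7119/35254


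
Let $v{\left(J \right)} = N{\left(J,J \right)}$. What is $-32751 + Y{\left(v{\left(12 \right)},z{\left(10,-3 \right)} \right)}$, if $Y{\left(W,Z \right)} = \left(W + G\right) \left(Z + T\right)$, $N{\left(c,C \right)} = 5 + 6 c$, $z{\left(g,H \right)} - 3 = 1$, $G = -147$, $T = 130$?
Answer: $-42131$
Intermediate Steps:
$z{\left(g,H \right)} = 4$ ($z{\left(g,H \right)} = 3 + 1 = 4$)
$v{\left(J \right)} = 5 + 6 J$
$Y{\left(W,Z \right)} = \left(-147 + W\right) \left(130 + Z\right)$ ($Y{\left(W,Z \right)} = \left(W - 147\right) \left(Z + 130\right) = \left(-147 + W\right) \left(130 + Z\right)$)
$-32751 + Y{\left(v{\left(12 \right)},z{\left(10,-3 \right)} \right)} = -32751 + \left(-19110 - 588 + 130 \left(5 + 6 \cdot 12\right) + \left(5 + 6 \cdot 12\right) 4\right) = -32751 + \left(-19110 - 588 + 130 \left(5 + 72\right) + \left(5 + 72\right) 4\right) = -32751 + \left(-19110 - 588 + 130 \cdot 77 + 77 \cdot 4\right) = -32751 + \left(-19110 - 588 + 10010 + 308\right) = -32751 - 9380 = -42131$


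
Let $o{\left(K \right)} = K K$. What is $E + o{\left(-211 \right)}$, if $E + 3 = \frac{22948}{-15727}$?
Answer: $\frac{700111638}{15727} \approx 44517.0$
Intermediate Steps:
$E = - \frac{70129}{15727}$ ($E = -3 + \frac{22948}{-15727} = -3 + 22948 \left(- \frac{1}{15727}\right) = -3 - \frac{22948}{15727} = - \frac{70129}{15727} \approx -4.4591$)
$o{\left(K \right)} = K^{2}$
$E + o{\left(-211 \right)} = - \frac{70129}{15727} + \left(-211\right)^{2} = - \frac{70129}{15727} + 44521 = \frac{700111638}{15727}$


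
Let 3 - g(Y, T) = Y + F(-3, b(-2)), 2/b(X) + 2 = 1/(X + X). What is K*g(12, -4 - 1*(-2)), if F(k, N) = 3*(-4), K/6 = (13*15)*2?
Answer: 7020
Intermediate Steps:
K = 2340 (K = 6*((13*15)*2) = 6*(195*2) = 6*390 = 2340)
b(X) = 2/(-2 + 1/(2*X)) (b(X) = 2/(-2 + 1/(X + X)) = 2/(-2 + 1/(2*X)))
F(k, N) = -12
g(Y, T) = 15 - Y (g(Y, T) = 3 - (Y - 12) = 3 - (-12 + Y) = 3 + (12 - Y) = 15 - Y)
K*g(12, -4 - 1*(-2)) = 2340*(15 - 1*12) = 2340*(15 - 12) = 2340*3 = 7020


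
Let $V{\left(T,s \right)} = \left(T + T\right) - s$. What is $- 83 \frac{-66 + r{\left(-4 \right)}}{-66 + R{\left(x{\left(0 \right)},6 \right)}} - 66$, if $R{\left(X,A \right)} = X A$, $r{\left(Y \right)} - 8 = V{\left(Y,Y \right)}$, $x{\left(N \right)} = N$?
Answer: $- \frac{4751}{33} \approx -143.97$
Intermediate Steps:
$V{\left(T,s \right)} = - s + 2 T$ ($V{\left(T,s \right)} = 2 T - s = - s + 2 T$)
$r{\left(Y \right)} = 8 + Y$ ($r{\left(Y \right)} = 8 + \left(- Y + 2 Y\right) = 8 + Y$)
$R{\left(X,A \right)} = A X$
$- 83 \frac{-66 + r{\left(-4 \right)}}{-66 + R{\left(x{\left(0 \right)},6 \right)}} - 66 = - 83 \frac{-66 + \left(8 - 4\right)}{-66 + 6 \cdot 0} - 66 = - 83 \frac{-66 + 4}{-66 + 0} - 66 = - 83 \left(- \frac{62}{-66}\right) - 66 = - 83 \left(\left(-62\right) \left(- \frac{1}{66}\right)\right) - 66 = \left(-83\right) \frac{31}{33} - 66 = - \frac{2573}{33} - 66 = - \frac{4751}{33}$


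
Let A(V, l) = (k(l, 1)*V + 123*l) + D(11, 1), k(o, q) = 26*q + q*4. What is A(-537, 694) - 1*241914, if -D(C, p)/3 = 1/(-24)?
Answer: -1381295/8 ≈ -1.7266e+5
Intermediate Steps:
D(C, p) = 1/8 (D(C, p) = -3/(-24) = -3*(-1/24) = 1/8)
k(o, q) = 30*q (k(o, q) = 26*q + 4*q = 30*q)
A(V, l) = 1/8 + 30*V + 123*l (A(V, l) = ((30*1)*V + 123*l) + 1/8 = (30*V + 123*l) + 1/8 = 1/8 + 30*V + 123*l)
A(-537, 694) - 1*241914 = (1/8 + 30*(-537) + 123*694) - 1*241914 = (1/8 - 16110 + 85362) - 241914 = 554017/8 - 241914 = -1381295/8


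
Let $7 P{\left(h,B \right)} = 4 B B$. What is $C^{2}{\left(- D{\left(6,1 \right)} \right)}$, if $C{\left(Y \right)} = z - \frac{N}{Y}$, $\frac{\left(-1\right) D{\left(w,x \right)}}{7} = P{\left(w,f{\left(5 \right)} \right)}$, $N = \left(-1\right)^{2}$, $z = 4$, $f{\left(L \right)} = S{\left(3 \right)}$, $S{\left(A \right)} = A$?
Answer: $\frac{20449}{1296} \approx 15.779$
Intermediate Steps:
$f{\left(L \right)} = 3$
$P{\left(h,B \right)} = \frac{4 B^{2}}{7}$ ($P{\left(h,B \right)} = \frac{4 B B}{7} = \frac{4 B^{2}}{7}$)
$N = 1$
$D{\left(w,x \right)} = -36$ ($D{\left(w,x \right)} = - 7 \frac{4 \cdot 3^{2}}{7} = - 7 \cdot \frac{4}{7} \cdot 9 = \left(-7\right) \frac{36}{7} = -36$)
$C{\left(Y \right)} = 4 - \frac{1}{Y}$ ($C{\left(Y \right)} = 4 - 1 \frac{1}{Y} = 4 - \frac{1}{Y}$)
$C^{2}{\left(- D{\left(6,1 \right)} \right)} = \left(4 - \frac{1}{\left(-1\right) \left(-36\right)}\right)^{2} = \left(4 - \frac{1}{36}\right)^{2} = \left(\frac{143}{36}\right)^{2} = \frac{20449}{1296}$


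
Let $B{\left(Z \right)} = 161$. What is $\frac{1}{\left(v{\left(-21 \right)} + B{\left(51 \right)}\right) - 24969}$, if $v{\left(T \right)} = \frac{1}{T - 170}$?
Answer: $- \frac{191}{4738329} \approx -4.031 \cdot 10^{-5}$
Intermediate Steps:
$v{\left(T \right)} = \frac{1}{-170 + T}$
$\frac{1}{\left(v{\left(-21 \right)} + B{\left(51 \right)}\right) - 24969} = \frac{1}{\left(\frac{1}{-170 - 21} + 161\right) - 24969} = \frac{1}{\left(\frac{1}{-191} + 161\right) - 24969} = \frac{1}{\left(- \frac{1}{191} + 161\right) - 24969} = \frac{1}{\frac{30750}{191} - 24969} = \frac{1}{- \frac{4738329}{191}} = - \frac{191}{4738329}$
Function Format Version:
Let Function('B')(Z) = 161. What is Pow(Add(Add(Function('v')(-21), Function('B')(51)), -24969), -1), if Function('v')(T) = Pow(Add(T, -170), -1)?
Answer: Rational(-191, 4738329) ≈ -4.0310e-5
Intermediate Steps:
Function('v')(T) = Pow(Add(-170, T), -1)
Pow(Add(Add(Function('v')(-21), Function('B')(51)), -24969), -1) = Pow(Add(Add(Pow(Add(-170, -21), -1), 161), -24969), -1) = Pow(Add(Add(Pow(-191, -1), 161), -24969), -1) = Pow(Add(Add(Rational(-1, 191), 161), -24969), -1) = Pow(Add(Rational(30750, 191), -24969), -1) = Pow(Rational(-4738329, 191), -1) = Rational(-191, 4738329)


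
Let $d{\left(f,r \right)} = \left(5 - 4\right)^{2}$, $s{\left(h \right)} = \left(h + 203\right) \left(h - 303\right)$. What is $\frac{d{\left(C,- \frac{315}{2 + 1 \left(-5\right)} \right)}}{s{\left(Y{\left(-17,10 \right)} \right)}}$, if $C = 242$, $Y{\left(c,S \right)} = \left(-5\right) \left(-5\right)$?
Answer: $- \frac{1}{63384} \approx -1.5777 \cdot 10^{-5}$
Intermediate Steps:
$Y{\left(c,S \right)} = 25$
$s{\left(h \right)} = \left(-303 + h\right) \left(203 + h\right)$ ($s{\left(h \right)} = \left(203 + h\right) \left(-303 + h\right) = \left(-303 + h\right) \left(203 + h\right)$)
$d{\left(f,r \right)} = 1$ ($d{\left(f,r \right)} = 1^{2} = 1$)
$\frac{d{\left(C,- \frac{315}{2 + 1 \left(-5\right)} \right)}}{s{\left(Y{\left(-17,10 \right)} \right)}} = 1 \frac{1}{-61509 + 25^{2} - 2500} = 1 \frac{1}{-61509 + 625 - 2500} = 1 \frac{1}{-63384} = 1 \left(- \frac{1}{63384}\right) = - \frac{1}{63384}$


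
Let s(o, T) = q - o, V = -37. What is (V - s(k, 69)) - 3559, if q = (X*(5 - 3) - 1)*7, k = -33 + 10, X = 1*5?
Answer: -3682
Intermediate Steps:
X = 5
k = -23
q = 63 (q = (5*(5 - 3) - 1)*7 = (5*2 - 1)*7 = (10 - 1)*7 = 9*7 = 63)
s(o, T) = 63 - o
(V - s(k, 69)) - 3559 = (-37 - (63 - 1*(-23))) - 3559 = (-37 - (63 + 23)) - 3559 = (-37 - 1*86) - 3559 = (-37 - 86) - 3559 = -123 - 3559 = -3682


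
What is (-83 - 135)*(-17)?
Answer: 3706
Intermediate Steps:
(-83 - 135)*(-17) = -218*(-17) = 3706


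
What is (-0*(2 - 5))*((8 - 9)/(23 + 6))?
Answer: 0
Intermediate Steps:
(-0*(2 - 5))*((8 - 9)/(23 + 6)) = (-0*(-3))*(-1/29) = (-10*0)*(-1*1/29) = 0*(-1/29) = 0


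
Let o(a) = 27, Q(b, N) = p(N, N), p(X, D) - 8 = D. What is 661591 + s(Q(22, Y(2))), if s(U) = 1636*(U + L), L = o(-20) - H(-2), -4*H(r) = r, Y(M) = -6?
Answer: 708217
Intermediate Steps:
p(X, D) = 8 + D
Q(b, N) = 8 + N
H(r) = -r/4
L = 53/2 (L = 27 - (-1)*(-2)/4 = 27 - 1*1/2 = 27 - 1/2 = 53/2 ≈ 26.500)
s(U) = 43354 + 1636*U (s(U) = 1636*(U + 53/2) = 1636*(53/2 + U) = 43354 + 1636*U)
661591 + s(Q(22, Y(2))) = 661591 + (43354 + 1636*(8 - 6)) = 661591 + (43354 + 1636*2) = 661591 + (43354 + 3272) = 661591 + 46626 = 708217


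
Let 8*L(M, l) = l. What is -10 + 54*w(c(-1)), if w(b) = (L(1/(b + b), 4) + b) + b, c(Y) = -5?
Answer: -523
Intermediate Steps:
L(M, l) = l/8
w(b) = ½ + 2*b (w(b) = ((⅛)*4 + b) + b = (½ + b) + b = ½ + 2*b)
-10 + 54*w(c(-1)) = -10 + 54*(½ + 2*(-5)) = -10 + 54*(½ - 10) = -10 + 54*(-19/2) = -10 - 513 = -523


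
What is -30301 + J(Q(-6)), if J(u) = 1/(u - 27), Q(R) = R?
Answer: -999934/33 ≈ -30301.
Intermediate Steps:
J(u) = 1/(-27 + u)
-30301 + J(Q(-6)) = -30301 + 1/(-27 - 6) = -30301 + 1/(-33) = -30301 - 1/33 = -999934/33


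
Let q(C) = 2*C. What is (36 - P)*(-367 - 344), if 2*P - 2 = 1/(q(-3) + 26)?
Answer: -994689/40 ≈ -24867.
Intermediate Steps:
P = 41/40 (P = 1 + 1/(2*(2*(-3) + 26)) = 1 + 1/(2*(-6 + 26)) = 1 + (½)/20 = 1 + (½)*(1/20) = 1 + 1/40 = 41/40 ≈ 1.0250)
(36 - P)*(-367 - 344) = (36 - 1*41/40)*(-367 - 344) = (36 - 41/40)*(-711) = (1399/40)*(-711) = -994689/40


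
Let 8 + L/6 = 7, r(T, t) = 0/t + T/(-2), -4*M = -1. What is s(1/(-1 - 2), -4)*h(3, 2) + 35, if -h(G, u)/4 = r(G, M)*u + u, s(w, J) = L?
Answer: 11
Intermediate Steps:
M = ¼ (M = -¼*(-1) = ¼ ≈ 0.25000)
r(T, t) = -T/2 (r(T, t) = 0 + T*(-½) = 0 - T/2 = -T/2)
L = -6 (L = -48 + 6*7 = -48 + 42 = -6)
s(w, J) = -6
h(G, u) = -4*u + 2*G*u (h(G, u) = -4*((-G/2)*u + u) = -4*(-G*u/2 + u) = -4*(u - G*u/2) = -4*u + 2*G*u)
s(1/(-1 - 2), -4)*h(3, 2) + 35 = -12*2*(-2 + 3) + 35 = -12*2 + 35 = -6*4 + 35 = -24 + 35 = 11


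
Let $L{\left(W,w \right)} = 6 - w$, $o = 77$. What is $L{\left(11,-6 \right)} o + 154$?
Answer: $1078$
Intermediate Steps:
$L{\left(11,-6 \right)} o + 154 = \left(6 - -6\right) 77 + 154 = \left(6 + 6\right) 77 + 154 = 12 \cdot 77 + 154 = 924 + 154 = 1078$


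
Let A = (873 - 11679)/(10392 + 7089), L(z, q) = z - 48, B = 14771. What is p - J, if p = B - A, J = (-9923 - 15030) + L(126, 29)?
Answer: 231020844/5827 ≈ 39647.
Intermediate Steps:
L(z, q) = -48 + z
A = -3602/5827 (A = -10806/17481 = -10806*1/17481 = -3602/5827 ≈ -0.61816)
J = -24875 (J = (-9923 - 15030) + (-48 + 126) = -24953 + 78 = -24875)
p = 86074219/5827 (p = 14771 - 1*(-3602/5827) = 14771 + 3602/5827 = 86074219/5827 ≈ 14772.)
p - J = 86074219/5827 - 1*(-24875) = 86074219/5827 + 24875 = 231020844/5827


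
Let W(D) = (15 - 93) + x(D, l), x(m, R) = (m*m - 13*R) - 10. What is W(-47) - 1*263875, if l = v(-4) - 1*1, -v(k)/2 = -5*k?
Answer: -261221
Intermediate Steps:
v(k) = 10*k (v(k) = -(-10)*k = 10*k)
l = -41 (l = 10*(-4) - 1*1 = -40 - 1 = -41)
x(m, R) = -10 + m**2 - 13*R (x(m, R) = (m**2 - 13*R) - 10 = -10 + m**2 - 13*R)
W(D) = 445 + D**2 (W(D) = (15 - 93) + (-10 + D**2 - 13*(-41)) = -78 + (-10 + D**2 + 533) = -78 + (523 + D**2) = 445 + D**2)
W(-47) - 1*263875 = (445 + (-47)**2) - 1*263875 = (445 + 2209) - 263875 = 2654 - 263875 = -261221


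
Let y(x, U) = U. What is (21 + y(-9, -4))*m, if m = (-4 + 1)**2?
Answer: 153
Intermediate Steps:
m = 9 (m = (-3)**2 = 9)
(21 + y(-9, -4))*m = (21 - 4)*9 = 17*9 = 153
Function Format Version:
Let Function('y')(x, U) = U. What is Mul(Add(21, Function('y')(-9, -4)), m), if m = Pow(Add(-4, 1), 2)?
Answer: 153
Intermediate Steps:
m = 9 (m = Pow(-3, 2) = 9)
Mul(Add(21, Function('y')(-9, -4)), m) = Mul(Add(21, -4), 9) = Mul(17, 9) = 153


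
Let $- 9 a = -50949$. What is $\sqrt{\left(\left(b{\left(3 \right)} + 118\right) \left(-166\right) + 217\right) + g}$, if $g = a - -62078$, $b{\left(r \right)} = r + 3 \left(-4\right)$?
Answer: $\sqrt{49862} \approx 223.3$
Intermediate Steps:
$a = 5661$ ($a = \left(- \frac{1}{9}\right) \left(-50949\right) = 5661$)
$b{\left(r \right)} = -12 + r$ ($b{\left(r \right)} = r - 12 = -12 + r$)
$g = 67739$ ($g = 5661 - -62078 = 5661 + 62078 = 67739$)
$\sqrt{\left(\left(b{\left(3 \right)} + 118\right) \left(-166\right) + 217\right) + g} = \sqrt{\left(\left(\left(-12 + 3\right) + 118\right) \left(-166\right) + 217\right) + 67739} = \sqrt{\left(\left(-9 + 118\right) \left(-166\right) + 217\right) + 67739} = \sqrt{\left(109 \left(-166\right) + 217\right) + 67739} = \sqrt{\left(-18094 + 217\right) + 67739} = \sqrt{-17877 + 67739} = \sqrt{49862}$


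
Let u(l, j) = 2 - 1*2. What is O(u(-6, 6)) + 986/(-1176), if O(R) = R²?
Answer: -493/588 ≈ -0.83844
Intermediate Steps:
u(l, j) = 0 (u(l, j) = 2 - 2 = 0)
O(u(-6, 6)) + 986/(-1176) = 0² + 986/(-1176) = 0 + 986*(-1/1176) = 0 - 493/588 = -493/588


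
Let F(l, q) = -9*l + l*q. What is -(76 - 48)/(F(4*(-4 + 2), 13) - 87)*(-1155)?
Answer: -4620/17 ≈ -271.76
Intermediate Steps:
-(76 - 48)/(F(4*(-4 + 2), 13) - 87)*(-1155) = -(76 - 48)/((4*(-4 + 2))*(-9 + 13) - 87)*(-1155) = -28/((4*(-2))*4 - 87)*(-1155) = -28/(-8*4 - 87)*(-1155) = -28/(-32 - 87)*(-1155) = -28/(-119)*(-1155) = -28*(-1/119)*(-1155) = -(-4)*(-1155)/17 = -1*4620/17 = -4620/17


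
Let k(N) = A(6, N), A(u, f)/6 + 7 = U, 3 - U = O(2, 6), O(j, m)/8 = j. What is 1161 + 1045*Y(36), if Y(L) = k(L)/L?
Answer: -6967/3 ≈ -2322.3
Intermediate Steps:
O(j, m) = 8*j
U = -13 (U = 3 - 8*2 = 3 - 1*16 = 3 - 16 = -13)
A(u, f) = -120 (A(u, f) = -42 + 6*(-13) = -42 - 78 = -120)
k(N) = -120
Y(L) = -120/L
1161 + 1045*Y(36) = 1161 + 1045*(-120/36) = 1161 + 1045*(-120*1/36) = 1161 + 1045*(-10/3) = 1161 - 10450/3 = -6967/3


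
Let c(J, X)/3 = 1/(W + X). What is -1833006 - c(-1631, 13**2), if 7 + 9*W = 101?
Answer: -2960304717/1615 ≈ -1.8330e+6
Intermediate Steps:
W = 94/9 (W = -7/9 + (1/9)*101 = -7/9 + 101/9 = 94/9 ≈ 10.444)
c(J, X) = 3/(94/9 + X)
-1833006 - c(-1631, 13**2) = -1833006 - 27/(94 + 9*13**2) = -1833006 - 27/(94 + 9*169) = -1833006 - 27/(94 + 1521) = -1833006 - 27/1615 = -2960304717/1615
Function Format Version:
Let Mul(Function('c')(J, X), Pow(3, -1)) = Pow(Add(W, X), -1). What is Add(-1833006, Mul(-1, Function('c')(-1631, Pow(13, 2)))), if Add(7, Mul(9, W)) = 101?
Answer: Rational(-2960304717, 1615) ≈ -1.8330e+6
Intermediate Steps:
W = Rational(94, 9) (W = Add(Rational(-7, 9), Mul(Rational(1, 9), 101)) = Add(Rational(-7, 9), Rational(101, 9)) = Rational(94, 9) ≈ 10.444)
Function('c')(J, X) = Mul(3, Pow(Add(Rational(94, 9), X), -1))
Add(-1833006, Mul(-1, Function('c')(-1631, Pow(13, 2)))) = Add(-1833006, Mul(-1, Mul(27, Pow(Add(94, Mul(9, Pow(13, 2))), -1)))) = Add(-1833006, Mul(-1, Mul(27, Pow(Add(94, Mul(9, 169)), -1)))) = Add(-1833006, Mul(-1, Mul(27, Pow(Add(94, 1521), -1)))) = Add(-1833006, Mul(-1, Mul(27, Pow(1615, -1)))) = Add(-1833006, Mul(-1, Mul(27, Rational(1, 1615)))) = Add(-1833006, Mul(-1, Rational(27, 1615))) = Add(-1833006, Rational(-27, 1615)) = Rational(-2960304717, 1615)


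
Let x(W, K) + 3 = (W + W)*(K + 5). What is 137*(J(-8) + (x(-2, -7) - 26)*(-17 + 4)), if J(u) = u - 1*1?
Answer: 36168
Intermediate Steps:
x(W, K) = -3 + 2*W*(5 + K) (x(W, K) = -3 + (W + W)*(K + 5) = -3 + (2*W)*(5 + K) = -3 + 2*W*(5 + K))
J(u) = -1 + u (J(u) = u - 1 = -1 + u)
137*(J(-8) + (x(-2, -7) - 26)*(-17 + 4)) = 137*((-1 - 8) + ((-3 + 10*(-2) + 2*(-7)*(-2)) - 26)*(-17 + 4)) = 137*(-9 + ((-3 - 20 + 28) - 26)*(-13)) = 137*(-9 + (5 - 26)*(-13)) = 137*(-9 - 21*(-13)) = 137*(-9 + 273) = 137*264 = 36168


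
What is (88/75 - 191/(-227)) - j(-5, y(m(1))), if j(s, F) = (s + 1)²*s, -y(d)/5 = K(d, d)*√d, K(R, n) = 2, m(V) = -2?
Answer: 1396301/17025 ≈ 82.015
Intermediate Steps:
y(d) = -10*√d
j(s, F) = s*(1 + s)² (j(s, F) = (1 + s)²*s = s*(1 + s)²)
(88/75 - 191/(-227)) - j(-5, y(m(1))) = (88/75 - 191/(-227)) - (-5)*(1 - 5)² = (88*(1/75) - 191*(-1/227)) - (-5)*(-4)² = (88/75 + 191/227) - (-5)*16 = 34301/17025 - 1*(-80) = 34301/17025 + 80 = 1396301/17025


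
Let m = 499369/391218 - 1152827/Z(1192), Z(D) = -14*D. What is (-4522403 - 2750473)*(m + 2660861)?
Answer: -5264434571174935547443/272026916 ≈ -1.9353e+13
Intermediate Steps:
m = 229670071579/3264322992 (m = 499369/391218 - 1152827/((-14*1192)) = 499369*(1/391218) - 1152827/(-16688) = 499369/391218 - 1152827*(-1/16688) = 499369/391218 + 1152827/16688 = 229670071579/3264322992 ≈ 70.358)
(-4522403 - 2750473)*(m + 2660861) = (-4522403 - 2750473)*(229670071579/3264322992 + 2660861) = -7272876*8686139410887691/3264322992 = -5264434571174935547443/272026916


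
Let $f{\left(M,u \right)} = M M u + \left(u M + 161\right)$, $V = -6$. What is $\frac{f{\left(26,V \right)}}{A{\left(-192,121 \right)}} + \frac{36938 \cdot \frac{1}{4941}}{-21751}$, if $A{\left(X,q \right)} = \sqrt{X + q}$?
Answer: $- \frac{36938}{107471691} + \frac{4051 i \sqrt{71}}{71} \approx -0.0003437 + 480.77 i$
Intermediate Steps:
$f{\left(M,u \right)} = 161 + M u + u M^{2}$ ($f{\left(M,u \right)} = M^{2} u + \left(M u + 161\right) = u M^{2} + \left(161 + M u\right) = 161 + M u + u M^{2}$)
$\frac{f{\left(26,V \right)}}{A{\left(-192,121 \right)}} + \frac{36938 \cdot \frac{1}{4941}}{-21751} = \frac{161 + 26 \left(-6\right) - 6 \cdot 26^{2}}{\sqrt{-192 + 121}} + \frac{36938 \cdot \frac{1}{4941}}{-21751} = \frac{161 - 156 - 4056}{\sqrt{-71}} + 36938 \cdot \frac{1}{4941} \left(- \frac{1}{21751}\right) = \frac{161 - 156 - 4056}{i \sqrt{71}} + \frac{36938}{4941} \left(- \frac{1}{21751}\right) = - 4051 \left(- \frac{i \sqrt{71}}{71}\right) - \frac{36938}{107471691} = \frac{4051 i \sqrt{71}}{71} - \frac{36938}{107471691} = - \frac{36938}{107471691} + \frac{4051 i \sqrt{71}}{71}$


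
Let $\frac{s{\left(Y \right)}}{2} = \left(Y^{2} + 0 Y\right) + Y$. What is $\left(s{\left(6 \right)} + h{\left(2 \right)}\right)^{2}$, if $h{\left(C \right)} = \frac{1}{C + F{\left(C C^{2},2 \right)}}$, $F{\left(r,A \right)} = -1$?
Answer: $7225$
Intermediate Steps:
$h{\left(C \right)} = \frac{1}{-1 + C}$ ($h{\left(C \right)} = \frac{1}{C - 1} = \frac{1}{-1 + C}$)
$s{\left(Y \right)} = 2 Y + 2 Y^{2}$ ($s{\left(Y \right)} = 2 \left(\left(Y^{2} + 0 Y\right) + Y\right) = 2 \left(\left(Y^{2} + 0\right) + Y\right) = 2 \left(Y^{2} + Y\right) = 2 \left(Y + Y^{2}\right) = 2 Y + 2 Y^{2}$)
$\left(s{\left(6 \right)} + h{\left(2 \right)}\right)^{2} = \left(2 \cdot 6 \left(1 + 6\right) + \frac{1}{-1 + 2}\right)^{2} = \left(2 \cdot 6 \cdot 7 + 1^{-1}\right)^{2} = \left(84 + 1\right)^{2} = 85^{2} = 7225$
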